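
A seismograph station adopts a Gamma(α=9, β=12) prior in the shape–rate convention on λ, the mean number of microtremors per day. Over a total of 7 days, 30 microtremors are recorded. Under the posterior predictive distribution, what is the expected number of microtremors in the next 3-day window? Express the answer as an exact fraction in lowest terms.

Total count 30 over total exposure 7 days.
Gamma(α, β) with Poisson data over total exposure Σt gives posterior Gamma(α+Σx, β+Σt) = Gamma(39, 19).
Predictive mean over a 3-day window = T·E[λ|data] = 3·39/19 = 117/19.

117/19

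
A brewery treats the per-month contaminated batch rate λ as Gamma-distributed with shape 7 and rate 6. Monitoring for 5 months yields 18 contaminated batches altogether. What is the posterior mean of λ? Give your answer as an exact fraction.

25/11

Total count 18 over total exposure 5 months.
By Gamma–Poisson conjugacy, the posterior is Gamma(α + Σx, β + Σt) = Gamma(7 + 18, 6 + 5) = Gamma(25, 11).
Posterior mean = α'/β' = 25/11.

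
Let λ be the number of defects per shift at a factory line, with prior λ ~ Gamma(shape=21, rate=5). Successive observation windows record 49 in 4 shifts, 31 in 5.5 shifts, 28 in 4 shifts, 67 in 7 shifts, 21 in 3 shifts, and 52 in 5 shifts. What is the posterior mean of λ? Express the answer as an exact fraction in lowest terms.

Total count: 49 + 31 + 28 + 67 + 21 + 52 = 248.
Total exposure: 4 + 5.5 + 4 + 7 + 3 + 5 = 28.5 shifts.
By Gamma–Poisson conjugacy, the posterior is Gamma(α + Σx, β + Σt) = Gamma(21 + 248, 5 + 28.5) = Gamma(269, 67/2).
Posterior mean = α'/β' = 269/(67/2) = 538/67.

538/67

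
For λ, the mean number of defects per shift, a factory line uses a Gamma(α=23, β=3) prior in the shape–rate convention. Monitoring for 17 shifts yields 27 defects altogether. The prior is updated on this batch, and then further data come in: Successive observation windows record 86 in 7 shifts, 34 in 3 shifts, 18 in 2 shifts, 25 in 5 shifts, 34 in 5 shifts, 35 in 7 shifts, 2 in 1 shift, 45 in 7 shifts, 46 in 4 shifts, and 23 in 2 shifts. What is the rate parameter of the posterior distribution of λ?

Total count 27 over total exposure 17 shifts.
After the first batch: Gamma(23 + 27, 3 + 17) = Gamma(50, 20).
Total count: 86 + 34 + 18 + 25 + 34 + 35 + 2 + 45 + 46 + 23 = 348.
Total exposure: 7 + 3 + 2 + 5 + 5 + 7 + 1 + 7 + 4 + 2 = 43 shifts.
After the second batch: Gamma(50 + 348, 20 + 43) = Gamma(398, 63).

63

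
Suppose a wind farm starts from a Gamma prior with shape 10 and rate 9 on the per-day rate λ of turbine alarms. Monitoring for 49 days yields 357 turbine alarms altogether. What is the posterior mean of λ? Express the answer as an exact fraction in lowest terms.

Total count 357 over total exposure 49 days.
Posterior: α' = 10 + 357 = 367, β' = 9 + 49 = 58.
Posterior mean = α'/β' = 367/58.

367/58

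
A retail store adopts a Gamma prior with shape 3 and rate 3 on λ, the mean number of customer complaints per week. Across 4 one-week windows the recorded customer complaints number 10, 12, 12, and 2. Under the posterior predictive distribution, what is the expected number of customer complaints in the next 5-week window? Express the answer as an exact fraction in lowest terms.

195/7

Total count: 10 + 12 + 12 + 2 = 36.
Total exposure: 4 weeks.
By Gamma–Poisson conjugacy, the posterior is Gamma(α + Σx, β + Σt) = Gamma(3 + 36, 3 + 4) = Gamma(39, 7).
Predictive mean over a 5-week window = T·E[λ|data] = 5·39/7 = 195/7.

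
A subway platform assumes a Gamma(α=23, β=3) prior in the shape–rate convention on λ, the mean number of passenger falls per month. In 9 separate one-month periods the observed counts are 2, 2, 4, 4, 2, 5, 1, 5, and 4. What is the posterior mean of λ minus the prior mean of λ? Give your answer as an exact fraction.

Total count: 2 + 2 + 4 + 4 + 2 + 5 + 1 + 5 + 4 = 29.
Total exposure: 9 months.
Gamma(α, β) with Poisson data over total exposure Σt gives posterior Gamma(α+Σx, β+Σt) = Gamma(52, 12).
Posterior mean = 52/12 = 13/3; prior mean = 23/3 = 23/3. Difference = 13/3 − 23/3 = -10/3.

-10/3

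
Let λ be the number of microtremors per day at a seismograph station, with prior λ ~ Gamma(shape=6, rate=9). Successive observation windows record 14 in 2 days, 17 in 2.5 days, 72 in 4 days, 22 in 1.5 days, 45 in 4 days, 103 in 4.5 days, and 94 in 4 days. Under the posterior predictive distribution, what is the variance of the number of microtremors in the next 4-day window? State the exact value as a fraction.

Total count: 14 + 17 + 72 + 22 + 45 + 103 + 94 = 367.
Total exposure: 2 + 2.5 + 4 + 1.5 + 4 + 4.5 + 4 = 22.5 days.
By Gamma–Poisson conjugacy, the posterior is Gamma(α + Σx, β + Σt) = Gamma(6 + 367, 9 + 22.5) = Gamma(373, 63/2).
The posterior predictive for a window of length T is Negative Binomial with variance T·α'·(β'+T)/β'² = 4·373·(71/2)/(3969/4) = 211864/3969.

211864/3969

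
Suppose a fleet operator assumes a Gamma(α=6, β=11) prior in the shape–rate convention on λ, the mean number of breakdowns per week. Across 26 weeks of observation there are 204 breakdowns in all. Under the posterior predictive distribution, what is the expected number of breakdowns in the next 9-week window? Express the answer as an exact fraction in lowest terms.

Total count 204 over total exposure 26 weeks.
Posterior: α' = 6 + 204 = 210, β' = 11 + 26 = 37.
Predictive mean over a 9-week window = T·E[λ|data] = 9·210/37 = 1890/37.

1890/37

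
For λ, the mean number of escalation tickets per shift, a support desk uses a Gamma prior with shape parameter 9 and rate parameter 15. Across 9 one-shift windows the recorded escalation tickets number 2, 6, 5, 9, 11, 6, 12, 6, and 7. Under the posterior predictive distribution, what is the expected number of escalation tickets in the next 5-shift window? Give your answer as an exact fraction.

Total count: 2 + 6 + 5 + 9 + 11 + 6 + 12 + 6 + 7 = 64.
Total exposure: 9 shifts.
Conjugate update: add total count to the shape and total exposure to the rate, giving Gamma(73, 24).
Predictive mean over a 5-shift window = T·E[λ|data] = 5·73/24 = 365/24.

365/24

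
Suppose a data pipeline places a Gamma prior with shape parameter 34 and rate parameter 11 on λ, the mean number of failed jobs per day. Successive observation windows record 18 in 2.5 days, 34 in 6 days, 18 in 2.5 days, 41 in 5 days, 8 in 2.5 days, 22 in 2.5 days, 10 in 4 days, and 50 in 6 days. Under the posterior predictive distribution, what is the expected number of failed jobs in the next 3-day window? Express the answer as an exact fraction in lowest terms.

235/14

Total count: 18 + 34 + 18 + 41 + 8 + 22 + 10 + 50 = 201.
Total exposure: 2.5 + 6 + 2.5 + 5 + 2.5 + 2.5 + 4 + 6 = 31 days.
The Gamma prior is conjugate for the Poisson rate, so λ | data ~ Gamma(34+201, 11+31) = Gamma(235, 42).
Predictive mean over a 3-day window = T·E[λ|data] = 3·235/42 = 235/14.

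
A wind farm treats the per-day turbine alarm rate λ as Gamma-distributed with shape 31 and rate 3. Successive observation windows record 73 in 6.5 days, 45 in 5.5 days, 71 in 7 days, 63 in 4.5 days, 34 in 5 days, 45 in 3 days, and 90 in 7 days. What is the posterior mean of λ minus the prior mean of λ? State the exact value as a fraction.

Total count: 73 + 45 + 71 + 63 + 34 + 45 + 90 = 421.
Total exposure: 6.5 + 5.5 + 7 + 4.5 + 5 + 3 + 7 = 38.5 days.
Gamma(α, β) with Poisson data over total exposure Σt gives posterior Gamma(α+Σx, β+Σt) = Gamma(452, 83/2).
Posterior mean = 452/(83/2) = 904/83; prior mean = 31/3 = 31/3. Difference = 904/83 − 31/3 = 139/249.

139/249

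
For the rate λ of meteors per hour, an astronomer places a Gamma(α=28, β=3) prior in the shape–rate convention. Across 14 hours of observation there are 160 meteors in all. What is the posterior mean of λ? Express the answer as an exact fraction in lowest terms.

188/17

Total count 160 over total exposure 14 hours.
By Gamma–Poisson conjugacy, the posterior is Gamma(α + Σx, β + Σt) = Gamma(28 + 160, 3 + 14) = Gamma(188, 17).
Posterior mean = α'/β' = 188/17.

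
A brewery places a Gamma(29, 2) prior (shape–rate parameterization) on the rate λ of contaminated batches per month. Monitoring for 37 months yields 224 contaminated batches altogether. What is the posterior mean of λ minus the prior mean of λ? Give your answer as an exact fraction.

Total count 224 over total exposure 37 months.
Conjugate update: add total count to the shape and total exposure to the rate, giving Gamma(253, 39).
Posterior mean = 253/39 = 253/39; prior mean = 29/2 = 29/2. Difference = 253/39 − 29/2 = -625/78.

-625/78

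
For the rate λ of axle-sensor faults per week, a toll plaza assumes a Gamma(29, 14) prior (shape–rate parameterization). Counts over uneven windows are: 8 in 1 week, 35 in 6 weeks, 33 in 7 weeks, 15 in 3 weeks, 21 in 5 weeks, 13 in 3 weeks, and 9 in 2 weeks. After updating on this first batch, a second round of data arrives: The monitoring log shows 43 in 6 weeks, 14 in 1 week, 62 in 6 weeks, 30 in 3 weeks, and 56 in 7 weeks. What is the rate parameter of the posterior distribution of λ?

64

Total count: 8 + 35 + 33 + 15 + 21 + 13 + 9 = 134.
Total exposure: 1 + 6 + 7 + 3 + 5 + 3 + 2 = 27 weeks.
After the first batch: Gamma(29 + 134, 14 + 27) = Gamma(163, 41).
Total count: 43 + 14 + 62 + 30 + 56 = 205.
Total exposure: 6 + 1 + 6 + 3 + 7 = 23 weeks.
After the second batch: Gamma(163 + 205, 41 + 23) = Gamma(368, 64).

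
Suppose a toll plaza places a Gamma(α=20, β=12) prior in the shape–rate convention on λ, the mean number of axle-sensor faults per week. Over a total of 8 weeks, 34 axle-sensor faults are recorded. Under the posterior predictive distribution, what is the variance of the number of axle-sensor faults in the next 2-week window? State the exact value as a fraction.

Total count 34 over total exposure 8 weeks.
Conjugate update: add total count to the shape and total exposure to the rate, giving Gamma(54, 20).
The posterior predictive for a window of length T is Negative Binomial with variance T·α'·(β'+T)/β'² = 2·54·22/400 = 297/50.

297/50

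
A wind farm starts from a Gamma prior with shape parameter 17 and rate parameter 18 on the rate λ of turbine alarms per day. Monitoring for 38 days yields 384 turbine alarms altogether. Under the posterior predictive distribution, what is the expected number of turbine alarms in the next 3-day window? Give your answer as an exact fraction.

Total count 384 over total exposure 38 days.
Conjugate update: add total count to the shape and total exposure to the rate, giving Gamma(401, 56).
Predictive mean over a 3-day window = T·E[λ|data] = 3·401/56 = 1203/56.

1203/56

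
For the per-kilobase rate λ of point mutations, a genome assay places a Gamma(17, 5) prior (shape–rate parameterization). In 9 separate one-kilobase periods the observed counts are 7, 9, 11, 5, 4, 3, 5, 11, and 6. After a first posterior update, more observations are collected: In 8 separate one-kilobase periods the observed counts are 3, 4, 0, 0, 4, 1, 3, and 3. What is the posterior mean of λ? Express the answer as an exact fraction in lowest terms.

48/11

Total count: 7 + 9 + 11 + 5 + 4 + 3 + 5 + 11 + 6 = 61.
Total exposure: 9 kilobases.
After the first batch: Gamma(17 + 61, 5 + 9) = Gamma(78, 14).
Total count: 3 + 4 + 0 + 0 + 4 + 1 + 3 + 3 = 18.
Total exposure: 8 kilobases.
After the second batch: Gamma(78 + 18, 14 + 8) = Gamma(96, 22).
Posterior mean = α'/β' = 96/22 = 48/11.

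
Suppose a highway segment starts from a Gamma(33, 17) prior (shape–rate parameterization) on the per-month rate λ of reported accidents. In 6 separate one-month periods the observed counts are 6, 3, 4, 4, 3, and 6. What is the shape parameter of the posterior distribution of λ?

59

Total count: 6 + 3 + 4 + 4 + 3 + 6 = 26.
Total exposure: 6 months.
By Gamma–Poisson conjugacy, the posterior is Gamma(α + Σx, β + Σt) = Gamma(33 + 26, 17 + 6) = Gamma(59, 23).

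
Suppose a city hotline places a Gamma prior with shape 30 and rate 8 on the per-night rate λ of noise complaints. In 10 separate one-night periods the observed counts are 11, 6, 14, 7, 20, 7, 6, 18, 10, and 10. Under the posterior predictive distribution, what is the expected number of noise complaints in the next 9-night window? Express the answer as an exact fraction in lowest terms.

139/2

Total count: 11 + 6 + 14 + 7 + 20 + 7 + 6 + 18 + 10 + 10 = 109.
Total exposure: 10 nights.
Conjugate update: add total count to the shape and total exposure to the rate, giving Gamma(139, 18).
Predictive mean over a 9-night window = T·E[λ|data] = 9·139/18 = 139/2.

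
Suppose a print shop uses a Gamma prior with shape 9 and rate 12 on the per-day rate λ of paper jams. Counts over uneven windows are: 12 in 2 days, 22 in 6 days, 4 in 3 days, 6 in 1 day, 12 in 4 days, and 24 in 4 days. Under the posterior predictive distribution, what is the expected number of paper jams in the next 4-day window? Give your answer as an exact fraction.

89/8

Total count: 12 + 22 + 4 + 6 + 12 + 24 = 80.
Total exposure: 2 + 6 + 3 + 1 + 4 + 4 = 20 days.
Gamma(α, β) with Poisson data over total exposure Σt gives posterior Gamma(α+Σx, β+Σt) = Gamma(89, 32).
Predictive mean over a 4-day window = T·E[λ|data] = 4·89/32 = 89/8.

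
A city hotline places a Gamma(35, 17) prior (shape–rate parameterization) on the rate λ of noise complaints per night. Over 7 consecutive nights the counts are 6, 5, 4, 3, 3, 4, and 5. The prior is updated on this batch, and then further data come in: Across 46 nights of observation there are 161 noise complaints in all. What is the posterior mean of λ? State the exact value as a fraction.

113/35

Total count: 6 + 5 + 4 + 3 + 3 + 4 + 5 = 30.
Total exposure: 7 nights.
After the first batch: Gamma(35 + 30, 17 + 7) = Gamma(65, 24).
Total count 161 over total exposure 46 nights.
After the second batch: Gamma(65 + 161, 24 + 46) = Gamma(226, 70).
Posterior mean = α'/β' = 226/70 = 113/35.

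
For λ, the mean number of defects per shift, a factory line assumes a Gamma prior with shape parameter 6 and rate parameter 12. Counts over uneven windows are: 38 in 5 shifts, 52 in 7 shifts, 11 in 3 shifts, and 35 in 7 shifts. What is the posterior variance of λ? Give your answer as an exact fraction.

Total count: 38 + 52 + 11 + 35 = 136.
Total exposure: 5 + 7 + 3 + 7 = 22 shifts.
Gamma(α, β) with Poisson data over total exposure Σt gives posterior Gamma(α+Σx, β+Σt) = Gamma(142, 34).
Posterior variance = α'/β'² = 142/1156 = 71/578.

71/578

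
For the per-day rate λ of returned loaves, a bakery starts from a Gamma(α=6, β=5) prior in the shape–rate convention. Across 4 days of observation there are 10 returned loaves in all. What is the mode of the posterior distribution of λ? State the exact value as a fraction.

5/3

Total count 10 over total exposure 4 days.
Gamma(α, β) with Poisson data over total exposure Σt gives posterior Gamma(α+Σx, β+Σt) = Gamma(16, 9).
Posterior mode = (α'−1)/β' = 15/9 = 5/3.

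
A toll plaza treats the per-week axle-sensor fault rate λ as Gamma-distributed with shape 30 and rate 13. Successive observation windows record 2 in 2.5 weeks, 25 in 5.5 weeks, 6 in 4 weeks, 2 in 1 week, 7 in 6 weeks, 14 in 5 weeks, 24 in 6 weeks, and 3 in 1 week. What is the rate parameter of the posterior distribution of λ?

Total count: 2 + 25 + 6 + 2 + 7 + 14 + 24 + 3 = 83.
Total exposure: 2.5 + 5.5 + 4 + 1 + 6 + 5 + 6 + 1 = 31 weeks.
Conjugate update: add total count to the shape and total exposure to the rate, giving Gamma(113, 44).

44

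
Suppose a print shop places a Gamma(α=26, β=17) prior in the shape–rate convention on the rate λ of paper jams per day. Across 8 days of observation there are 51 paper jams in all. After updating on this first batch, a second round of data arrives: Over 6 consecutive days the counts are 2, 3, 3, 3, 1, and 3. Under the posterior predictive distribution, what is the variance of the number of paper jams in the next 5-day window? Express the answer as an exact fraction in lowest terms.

Total count 51 over total exposure 8 days.
After the first batch: Gamma(26 + 51, 17 + 8) = Gamma(77, 25).
Total count: 2 + 3 + 3 + 3 + 1 + 3 = 15.
Total exposure: 6 days.
After the second batch: Gamma(77 + 15, 25 + 6) = Gamma(92, 31).
The posterior predictive for a window of length T is Negative Binomial with variance T·α'·(β'+T)/β'² = 5·92·36/961 = 16560/961.

16560/961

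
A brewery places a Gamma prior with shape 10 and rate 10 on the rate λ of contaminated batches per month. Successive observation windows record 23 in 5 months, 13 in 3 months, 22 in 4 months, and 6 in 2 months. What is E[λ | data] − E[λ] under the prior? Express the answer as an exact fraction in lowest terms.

Total count: 23 + 13 + 22 + 6 = 64.
Total exposure: 5 + 3 + 4 + 2 = 14 months.
The Gamma prior is conjugate for the Poisson rate, so λ | data ~ Gamma(10+64, 10+14) = Gamma(74, 24).
Posterior mean = 74/24 = 37/12; prior mean = 10/10 = 1. Difference = 37/12 − 1 = 25/12.

25/12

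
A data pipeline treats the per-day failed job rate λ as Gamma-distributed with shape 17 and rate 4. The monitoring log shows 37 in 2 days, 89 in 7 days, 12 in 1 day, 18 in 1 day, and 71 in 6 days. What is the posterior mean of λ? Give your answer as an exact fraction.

Total count: 37 + 89 + 12 + 18 + 71 = 227.
Total exposure: 2 + 7 + 1 + 1 + 6 = 17 days.
Conjugate update: add total count to the shape and total exposure to the rate, giving Gamma(244, 21).
Posterior mean = α'/β' = 244/21.

244/21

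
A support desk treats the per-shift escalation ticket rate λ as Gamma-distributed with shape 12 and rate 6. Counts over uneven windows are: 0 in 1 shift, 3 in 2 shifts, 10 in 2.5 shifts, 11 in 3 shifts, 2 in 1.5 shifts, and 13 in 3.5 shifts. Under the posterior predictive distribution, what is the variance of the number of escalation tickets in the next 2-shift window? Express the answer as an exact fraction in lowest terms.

2924/507

Total count: 0 + 3 + 10 + 11 + 2 + 13 = 39.
Total exposure: 1 + 2 + 2.5 + 3 + 1.5 + 3.5 = 13.5 shifts.
Conjugate update: add total count to the shape and total exposure to the rate, giving Gamma(51, 39/2).
The posterior predictive for a window of length T is Negative Binomial with variance T·α'·(β'+T)/β'² = 2·51·(43/2)/(1521/4) = 2924/507.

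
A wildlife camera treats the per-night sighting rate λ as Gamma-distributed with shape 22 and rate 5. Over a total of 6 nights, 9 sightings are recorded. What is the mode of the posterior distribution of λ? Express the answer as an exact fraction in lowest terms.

Total count 9 over total exposure 6 nights.
By Gamma–Poisson conjugacy, the posterior is Gamma(α + Σx, β + Σt) = Gamma(22 + 9, 5 + 6) = Gamma(31, 11).
Posterior mode = (α'−1)/β' = 30/11.

30/11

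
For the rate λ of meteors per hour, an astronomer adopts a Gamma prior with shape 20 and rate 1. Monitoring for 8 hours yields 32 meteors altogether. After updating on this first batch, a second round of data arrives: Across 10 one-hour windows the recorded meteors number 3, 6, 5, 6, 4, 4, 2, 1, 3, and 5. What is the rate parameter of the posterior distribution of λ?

Total count 32 over total exposure 8 hours.
After the first batch: Gamma(20 + 32, 1 + 8) = Gamma(52, 9).
Total count: 3 + 6 + 5 + 6 + 4 + 4 + 2 + 1 + 3 + 5 = 39.
Total exposure: 10 hours.
After the second batch: Gamma(52 + 39, 9 + 10) = Gamma(91, 19).

19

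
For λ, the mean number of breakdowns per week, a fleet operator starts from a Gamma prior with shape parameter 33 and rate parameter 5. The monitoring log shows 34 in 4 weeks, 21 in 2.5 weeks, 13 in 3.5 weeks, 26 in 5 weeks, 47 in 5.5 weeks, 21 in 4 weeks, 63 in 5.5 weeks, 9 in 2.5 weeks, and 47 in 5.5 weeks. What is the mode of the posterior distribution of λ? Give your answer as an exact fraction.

313/43

Total count: 34 + 21 + 13 + 26 + 47 + 21 + 63 + 9 + 47 = 281.
Total exposure: 4 + 2.5 + 3.5 + 5 + 5.5 + 4 + 5.5 + 2.5 + 5.5 = 38 weeks.
The Gamma prior is conjugate for the Poisson rate, so λ | data ~ Gamma(33+281, 5+38) = Gamma(314, 43).
Posterior mode = (α'−1)/β' = 313/43.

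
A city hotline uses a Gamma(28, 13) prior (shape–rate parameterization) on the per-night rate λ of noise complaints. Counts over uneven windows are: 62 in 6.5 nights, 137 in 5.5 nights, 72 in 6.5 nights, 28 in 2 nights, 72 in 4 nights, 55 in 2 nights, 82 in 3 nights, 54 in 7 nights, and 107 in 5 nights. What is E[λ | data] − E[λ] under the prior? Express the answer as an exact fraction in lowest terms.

15070/1417

Total count: 62 + 137 + 72 + 28 + 72 + 55 + 82 + 54 + 107 = 669.
Total exposure: 6.5 + 5.5 + 6.5 + 2 + 4 + 2 + 3 + 7 + 5 = 41.5 nights.
Posterior: α' = 28 + 669 = 697, β' = 13 + 41.5 = 109/2.
Posterior mean = 697/(109/2) = 1394/109; prior mean = 28/13 = 28/13. Difference = 1394/109 − 28/13 = 15070/1417.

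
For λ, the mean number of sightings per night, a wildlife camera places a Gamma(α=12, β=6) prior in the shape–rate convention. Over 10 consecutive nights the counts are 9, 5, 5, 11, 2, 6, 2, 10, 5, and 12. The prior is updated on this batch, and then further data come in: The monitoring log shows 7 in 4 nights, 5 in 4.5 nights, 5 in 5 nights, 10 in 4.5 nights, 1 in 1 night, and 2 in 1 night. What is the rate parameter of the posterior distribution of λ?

Total count: 9 + 5 + 5 + 11 + 2 + 6 + 2 + 10 + 5 + 12 = 67.
Total exposure: 10 nights.
After the first batch: Gamma(12 + 67, 6 + 10) = Gamma(79, 16).
Total count: 7 + 5 + 5 + 10 + 1 + 2 = 30.
Total exposure: 4 + 4.5 + 5 + 4.5 + 1 + 1 = 20 nights.
After the second batch: Gamma(79 + 30, 16 + 20) = Gamma(109, 36).

36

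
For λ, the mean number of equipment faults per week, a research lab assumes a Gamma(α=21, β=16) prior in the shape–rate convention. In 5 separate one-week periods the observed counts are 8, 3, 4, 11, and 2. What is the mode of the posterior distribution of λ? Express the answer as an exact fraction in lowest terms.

16/7

Total count: 8 + 3 + 4 + 11 + 2 = 28.
Total exposure: 5 weeks.
By Gamma–Poisson conjugacy, the posterior is Gamma(α + Σx, β + Σt) = Gamma(21 + 28, 16 + 5) = Gamma(49, 21).
Posterior mode = (α'−1)/β' = 48/21 = 16/7.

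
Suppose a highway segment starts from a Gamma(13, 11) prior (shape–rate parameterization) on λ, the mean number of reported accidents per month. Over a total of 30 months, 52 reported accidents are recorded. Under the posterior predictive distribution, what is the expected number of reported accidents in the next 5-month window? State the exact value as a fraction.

325/41

Total count 52 over total exposure 30 months.
Conjugate update: add total count to the shape and total exposure to the rate, giving Gamma(65, 41).
Predictive mean over a 5-month window = T·E[λ|data] = 5·65/41 = 325/41.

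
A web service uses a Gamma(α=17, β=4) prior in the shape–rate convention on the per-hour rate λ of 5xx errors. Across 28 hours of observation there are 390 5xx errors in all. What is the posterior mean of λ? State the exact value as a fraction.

Total count 390 over total exposure 28 hours.
Posterior: α' = 17 + 390 = 407, β' = 4 + 28 = 32.
Posterior mean = α'/β' = 407/32.

407/32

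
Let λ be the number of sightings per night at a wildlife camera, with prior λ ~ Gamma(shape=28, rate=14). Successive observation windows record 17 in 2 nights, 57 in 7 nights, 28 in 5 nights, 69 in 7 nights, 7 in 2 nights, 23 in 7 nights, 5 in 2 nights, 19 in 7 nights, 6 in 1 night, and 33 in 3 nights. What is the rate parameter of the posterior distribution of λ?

57

Total count: 17 + 57 + 28 + 69 + 7 + 23 + 5 + 19 + 6 + 33 = 264.
Total exposure: 2 + 7 + 5 + 7 + 2 + 7 + 2 + 7 + 1 + 3 = 43 nights.
Gamma(α, β) with Poisson data over total exposure Σt gives posterior Gamma(α+Σx, β+Σt) = Gamma(292, 57).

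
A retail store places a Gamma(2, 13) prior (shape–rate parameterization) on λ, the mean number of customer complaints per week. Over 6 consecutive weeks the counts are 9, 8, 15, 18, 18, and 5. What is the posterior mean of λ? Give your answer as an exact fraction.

75/19

Total count: 9 + 8 + 15 + 18 + 18 + 5 = 73.
Total exposure: 6 weeks.
By Gamma–Poisson conjugacy, the posterior is Gamma(α + Σx, β + Σt) = Gamma(2 + 73, 13 + 6) = Gamma(75, 19).
Posterior mean = α'/β' = 75/19.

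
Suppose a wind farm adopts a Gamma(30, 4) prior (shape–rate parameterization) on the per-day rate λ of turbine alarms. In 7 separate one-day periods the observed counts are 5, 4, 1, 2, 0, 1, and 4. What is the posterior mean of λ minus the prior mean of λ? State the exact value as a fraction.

-71/22

Total count: 5 + 4 + 1 + 2 + 0 + 1 + 4 = 17.
Total exposure: 7 days.
Posterior: α' = 30 + 17 = 47, β' = 4 + 7 = 11.
Posterior mean = 47/11 = 47/11; prior mean = 30/4 = 15/2. Difference = 47/11 − 15/2 = -71/22.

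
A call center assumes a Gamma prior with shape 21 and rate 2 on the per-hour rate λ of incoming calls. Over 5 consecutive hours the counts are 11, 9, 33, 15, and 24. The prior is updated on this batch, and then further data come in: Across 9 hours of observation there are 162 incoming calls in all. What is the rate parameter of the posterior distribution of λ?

16

Total count: 11 + 9 + 33 + 15 + 24 = 92.
Total exposure: 5 hours.
After the first batch: Gamma(21 + 92, 2 + 5) = Gamma(113, 7).
Total count 162 over total exposure 9 hours.
After the second batch: Gamma(113 + 162, 7 + 9) = Gamma(275, 16).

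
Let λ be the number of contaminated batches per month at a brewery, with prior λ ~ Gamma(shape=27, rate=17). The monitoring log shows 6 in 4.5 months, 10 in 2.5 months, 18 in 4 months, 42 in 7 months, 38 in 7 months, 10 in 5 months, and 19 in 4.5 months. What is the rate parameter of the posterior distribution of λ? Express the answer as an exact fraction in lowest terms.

Total count: 6 + 10 + 18 + 42 + 38 + 10 + 19 = 143.
Total exposure: 4.5 + 2.5 + 4 + 7 + 7 + 5 + 4.5 = 34.5 months.
Posterior: α' = 27 + 143 = 170, β' = 17 + 34.5 = 103/2.

103/2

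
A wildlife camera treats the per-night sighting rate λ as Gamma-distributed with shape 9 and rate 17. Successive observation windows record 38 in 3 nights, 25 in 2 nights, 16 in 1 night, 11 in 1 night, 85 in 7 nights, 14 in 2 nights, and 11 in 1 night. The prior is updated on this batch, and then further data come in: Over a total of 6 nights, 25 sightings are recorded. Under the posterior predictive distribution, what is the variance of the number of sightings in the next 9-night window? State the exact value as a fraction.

51597/800

Total count: 38 + 25 + 16 + 11 + 85 + 14 + 11 = 200.
Total exposure: 3 + 2 + 1 + 1 + 7 + 2 + 1 = 17 nights.
After the first batch: Gamma(9 + 200, 17 + 17) = Gamma(209, 34).
Total count 25 over total exposure 6 nights.
After the second batch: Gamma(209 + 25, 34 + 6) = Gamma(234, 40).
The posterior predictive for a window of length T is Negative Binomial with variance T·α'·(β'+T)/β'² = 9·234·49/1600 = 51597/800.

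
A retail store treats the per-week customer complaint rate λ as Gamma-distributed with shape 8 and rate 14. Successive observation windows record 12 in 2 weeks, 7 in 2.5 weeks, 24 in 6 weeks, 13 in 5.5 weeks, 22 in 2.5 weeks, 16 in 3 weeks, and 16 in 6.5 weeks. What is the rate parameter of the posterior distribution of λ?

42

Total count: 12 + 7 + 24 + 13 + 22 + 16 + 16 = 110.
Total exposure: 2 + 2.5 + 6 + 5.5 + 2.5 + 3 + 6.5 = 28 weeks.
Conjugate update: add total count to the shape and total exposure to the rate, giving Gamma(118, 42).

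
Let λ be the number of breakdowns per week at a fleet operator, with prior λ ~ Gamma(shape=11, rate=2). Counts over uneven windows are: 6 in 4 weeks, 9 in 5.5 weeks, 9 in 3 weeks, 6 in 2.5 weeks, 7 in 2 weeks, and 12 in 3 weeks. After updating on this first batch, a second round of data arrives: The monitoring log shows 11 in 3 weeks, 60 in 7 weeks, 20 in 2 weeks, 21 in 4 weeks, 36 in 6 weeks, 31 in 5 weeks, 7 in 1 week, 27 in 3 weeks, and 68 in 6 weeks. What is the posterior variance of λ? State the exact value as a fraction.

Total count: 6 + 9 + 9 + 6 + 7 + 12 = 49.
Total exposure: 4 + 5.5 + 3 + 2.5 + 2 + 3 = 20 weeks.
After the first batch: Gamma(11 + 49, 2 + 20) = Gamma(60, 22).
Total count: 11 + 60 + 20 + 21 + 36 + 31 + 7 + 27 + 68 = 281.
Total exposure: 3 + 7 + 2 + 4 + 6 + 5 + 1 + 3 + 6 = 37 weeks.
After the second batch: Gamma(60 + 281, 22 + 37) = Gamma(341, 59).
Posterior variance = α'/β'² = 341/3481.

341/3481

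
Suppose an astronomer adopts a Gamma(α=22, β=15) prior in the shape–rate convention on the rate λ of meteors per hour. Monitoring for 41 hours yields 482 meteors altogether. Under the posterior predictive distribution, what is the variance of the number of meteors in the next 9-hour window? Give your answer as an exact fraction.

Total count 482 over total exposure 41 hours.
Posterior: α' = 22 + 482 = 504, β' = 15 + 41 = 56.
The posterior predictive for a window of length T is Negative Binomial with variance T·α'·(β'+T)/β'² = 9·504·65/3136 = 5265/56.

5265/56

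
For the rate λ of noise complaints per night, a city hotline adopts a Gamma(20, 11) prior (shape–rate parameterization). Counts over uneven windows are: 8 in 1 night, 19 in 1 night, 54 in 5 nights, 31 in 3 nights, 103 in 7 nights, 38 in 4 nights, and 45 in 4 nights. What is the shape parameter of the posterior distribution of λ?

Total count: 8 + 19 + 54 + 31 + 103 + 38 + 45 = 298.
Total exposure: 1 + 1 + 5 + 3 + 7 + 4 + 4 = 25 nights.
Posterior: α' = 20 + 298 = 318, β' = 11 + 25 = 36.

318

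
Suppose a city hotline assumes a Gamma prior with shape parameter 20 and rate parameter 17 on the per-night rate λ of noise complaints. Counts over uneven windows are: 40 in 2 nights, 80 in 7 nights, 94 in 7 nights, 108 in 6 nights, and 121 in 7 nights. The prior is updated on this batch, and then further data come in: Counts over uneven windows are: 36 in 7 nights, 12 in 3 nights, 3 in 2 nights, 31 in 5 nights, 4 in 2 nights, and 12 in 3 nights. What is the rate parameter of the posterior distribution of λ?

Total count: 40 + 80 + 94 + 108 + 121 = 443.
Total exposure: 2 + 7 + 7 + 6 + 7 = 29 nights.
After the first batch: Gamma(20 + 443, 17 + 29) = Gamma(463, 46).
Total count: 36 + 12 + 3 + 31 + 4 + 12 = 98.
Total exposure: 7 + 3 + 2 + 5 + 2 + 3 = 22 nights.
After the second batch: Gamma(463 + 98, 46 + 22) = Gamma(561, 68).

68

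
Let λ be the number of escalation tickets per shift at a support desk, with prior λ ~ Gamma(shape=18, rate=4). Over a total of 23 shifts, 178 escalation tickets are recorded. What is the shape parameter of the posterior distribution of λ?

Total count 178 over total exposure 23 shifts.
Conjugate update: add total count to the shape and total exposure to the rate, giving Gamma(196, 27).

196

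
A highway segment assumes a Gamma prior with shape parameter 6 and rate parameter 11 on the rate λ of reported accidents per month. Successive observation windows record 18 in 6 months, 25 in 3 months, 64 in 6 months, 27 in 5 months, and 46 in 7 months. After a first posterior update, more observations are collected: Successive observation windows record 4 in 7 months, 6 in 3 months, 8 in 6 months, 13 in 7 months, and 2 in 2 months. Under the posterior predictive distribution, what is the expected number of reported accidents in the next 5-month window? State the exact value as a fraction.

365/21

Total count: 18 + 25 + 64 + 27 + 46 = 180.
Total exposure: 6 + 3 + 6 + 5 + 7 = 27 months.
After the first batch: Gamma(6 + 180, 11 + 27) = Gamma(186, 38).
Total count: 4 + 6 + 8 + 13 + 2 = 33.
Total exposure: 7 + 3 + 6 + 7 + 2 = 25 months.
After the second batch: Gamma(186 + 33, 38 + 25) = Gamma(219, 63).
Predictive mean over a 5-month window = T·E[λ|data] = 5·219/63 = 365/21.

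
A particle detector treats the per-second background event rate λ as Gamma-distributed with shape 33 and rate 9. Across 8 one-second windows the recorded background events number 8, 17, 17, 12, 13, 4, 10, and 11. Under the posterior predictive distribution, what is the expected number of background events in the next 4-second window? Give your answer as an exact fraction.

Total count: 8 + 17 + 17 + 12 + 13 + 4 + 10 + 11 = 92.
Total exposure: 8 seconds.
Posterior: α' = 33 + 92 = 125, β' = 9 + 8 = 17.
Predictive mean over a 4-second window = T·E[λ|data] = 4·125/17 = 500/17.

500/17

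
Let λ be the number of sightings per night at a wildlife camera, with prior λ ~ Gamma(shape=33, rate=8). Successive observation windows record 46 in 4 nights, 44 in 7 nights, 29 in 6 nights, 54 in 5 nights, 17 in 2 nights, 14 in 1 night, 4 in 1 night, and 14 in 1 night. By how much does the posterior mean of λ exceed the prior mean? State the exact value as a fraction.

Total count: 46 + 44 + 29 + 54 + 17 + 14 + 4 + 14 = 222.
Total exposure: 4 + 7 + 6 + 5 + 2 + 1 + 1 + 1 = 27 nights.
The Gamma prior is conjugate for the Poisson rate, so λ | data ~ Gamma(33+222, 8+27) = Gamma(255, 35).
Posterior mean = 255/35 = 51/7; prior mean = 33/8 = 33/8. Difference = 51/7 − 33/8 = 177/56.

177/56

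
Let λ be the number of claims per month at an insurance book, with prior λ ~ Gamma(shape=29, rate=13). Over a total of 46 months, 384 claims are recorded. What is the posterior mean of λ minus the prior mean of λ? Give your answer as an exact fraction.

Total count 384 over total exposure 46 months.
Posterior: α' = 29 + 384 = 413, β' = 13 + 46 = 59.
Posterior mean = 413/59 = 7; prior mean = 29/13 = 29/13. Difference = 7 − 29/13 = 62/13.

62/13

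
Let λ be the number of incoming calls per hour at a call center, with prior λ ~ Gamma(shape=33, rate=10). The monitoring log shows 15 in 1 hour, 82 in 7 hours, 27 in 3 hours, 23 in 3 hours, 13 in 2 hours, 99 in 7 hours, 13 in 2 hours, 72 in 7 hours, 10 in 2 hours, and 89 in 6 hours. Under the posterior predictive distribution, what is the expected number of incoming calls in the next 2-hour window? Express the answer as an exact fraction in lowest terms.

Total count: 15 + 82 + 27 + 23 + 13 + 99 + 13 + 72 + 10 + 89 = 443.
Total exposure: 1 + 7 + 3 + 3 + 2 + 7 + 2 + 7 + 2 + 6 = 40 hours.
The Gamma prior is conjugate for the Poisson rate, so λ | data ~ Gamma(33+443, 10+40) = Gamma(476, 50).
Predictive mean over a 2-hour window = T·E[λ|data] = 2·476/50 = 476/25.

476/25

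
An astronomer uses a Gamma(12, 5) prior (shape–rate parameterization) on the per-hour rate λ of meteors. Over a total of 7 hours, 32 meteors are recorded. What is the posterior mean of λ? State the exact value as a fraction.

Total count 32 over total exposure 7 hours.
Gamma(α, β) with Poisson data over total exposure Σt gives posterior Gamma(α+Σx, β+Σt) = Gamma(44, 12).
Posterior mean = α'/β' = 44/12 = 11/3.

11/3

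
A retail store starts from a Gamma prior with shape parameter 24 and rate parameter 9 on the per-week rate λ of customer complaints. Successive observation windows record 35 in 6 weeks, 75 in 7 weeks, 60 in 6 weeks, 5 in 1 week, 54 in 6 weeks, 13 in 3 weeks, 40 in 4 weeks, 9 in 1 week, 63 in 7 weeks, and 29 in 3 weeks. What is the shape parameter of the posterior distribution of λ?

Total count: 35 + 75 + 60 + 5 + 54 + 13 + 40 + 9 + 63 + 29 = 383.
Total exposure: 6 + 7 + 6 + 1 + 6 + 3 + 4 + 1 + 7 + 3 = 44 weeks.
Gamma(α, β) with Poisson data over total exposure Σt gives posterior Gamma(α+Σx, β+Σt) = Gamma(407, 53).

407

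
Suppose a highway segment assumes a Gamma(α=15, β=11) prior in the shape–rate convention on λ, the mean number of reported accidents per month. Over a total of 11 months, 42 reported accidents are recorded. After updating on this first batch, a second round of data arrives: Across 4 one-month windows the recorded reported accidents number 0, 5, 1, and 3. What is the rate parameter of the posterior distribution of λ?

Total count 42 over total exposure 11 months.
After the first batch: Gamma(15 + 42, 11 + 11) = Gamma(57, 22).
Total count: 0 + 5 + 1 + 3 = 9.
Total exposure: 4 months.
After the second batch: Gamma(57 + 9, 22 + 4) = Gamma(66, 26).

26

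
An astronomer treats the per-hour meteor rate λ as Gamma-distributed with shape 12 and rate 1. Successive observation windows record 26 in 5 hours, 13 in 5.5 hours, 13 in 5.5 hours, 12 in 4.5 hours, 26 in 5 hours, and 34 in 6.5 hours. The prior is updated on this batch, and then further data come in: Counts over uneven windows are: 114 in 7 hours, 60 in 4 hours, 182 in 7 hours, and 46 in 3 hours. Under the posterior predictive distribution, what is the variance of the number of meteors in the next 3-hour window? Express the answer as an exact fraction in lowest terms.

5111/162

Total count: 26 + 13 + 13 + 12 + 26 + 34 = 124.
Total exposure: 5 + 5.5 + 5.5 + 4.5 + 5 + 6.5 = 32 hours.
After the first batch: Gamma(12 + 124, 1 + 32) = Gamma(136, 33).
Total count: 114 + 60 + 182 + 46 = 402.
Total exposure: 7 + 4 + 7 + 3 = 21 hours.
After the second batch: Gamma(136 + 402, 33 + 21) = Gamma(538, 54).
The posterior predictive for a window of length T is Negative Binomial with variance T·α'·(β'+T)/β'² = 3·538·57/2916 = 5111/162.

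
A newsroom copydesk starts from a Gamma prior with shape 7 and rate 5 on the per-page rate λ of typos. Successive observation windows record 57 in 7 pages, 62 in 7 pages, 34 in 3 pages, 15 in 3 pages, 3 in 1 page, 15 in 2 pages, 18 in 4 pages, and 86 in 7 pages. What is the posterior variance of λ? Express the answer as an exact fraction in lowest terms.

33/169

Total count: 57 + 62 + 34 + 15 + 3 + 15 + 18 + 86 = 290.
Total exposure: 7 + 7 + 3 + 3 + 1 + 2 + 4 + 7 = 34 pages.
Gamma(α, β) with Poisson data over total exposure Σt gives posterior Gamma(α+Σx, β+Σt) = Gamma(297, 39).
Posterior variance = α'/β'² = 297/1521 = 33/169.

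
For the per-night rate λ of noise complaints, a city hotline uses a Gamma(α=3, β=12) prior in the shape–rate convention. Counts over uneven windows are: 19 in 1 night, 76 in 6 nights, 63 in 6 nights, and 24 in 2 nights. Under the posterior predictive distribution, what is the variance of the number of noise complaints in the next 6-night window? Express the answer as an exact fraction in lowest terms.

4070/81

Total count: 19 + 76 + 63 + 24 = 182.
Total exposure: 1 + 6 + 6 + 2 = 15 nights.
Posterior: α' = 3 + 182 = 185, β' = 12 + 15 = 27.
The posterior predictive for a window of length T is Negative Binomial with variance T·α'·(β'+T)/β'² = 6·185·33/729 = 4070/81.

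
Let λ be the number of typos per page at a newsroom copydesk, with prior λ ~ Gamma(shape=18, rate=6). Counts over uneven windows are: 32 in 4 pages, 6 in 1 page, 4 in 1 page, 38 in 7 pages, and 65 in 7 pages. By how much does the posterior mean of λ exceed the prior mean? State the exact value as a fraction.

85/26

Total count: 32 + 6 + 4 + 38 + 65 = 145.
Total exposure: 4 + 1 + 1 + 7 + 7 = 20 pages.
Posterior: α' = 18 + 145 = 163, β' = 6 + 20 = 26.
Posterior mean = 163/26 = 163/26; prior mean = 18/6 = 3. Difference = 163/26 − 3 = 85/26.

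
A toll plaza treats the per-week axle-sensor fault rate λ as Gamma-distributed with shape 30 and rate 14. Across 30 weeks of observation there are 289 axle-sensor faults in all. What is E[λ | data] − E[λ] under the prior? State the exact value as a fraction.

143/28

Total count 289 over total exposure 30 weeks.
By Gamma–Poisson conjugacy, the posterior is Gamma(α + Σx, β + Σt) = Gamma(30 + 289, 14 + 30) = Gamma(319, 44).
Posterior mean = 319/44 = 29/4; prior mean = 30/14 = 15/7. Difference = 29/4 − 15/7 = 143/28.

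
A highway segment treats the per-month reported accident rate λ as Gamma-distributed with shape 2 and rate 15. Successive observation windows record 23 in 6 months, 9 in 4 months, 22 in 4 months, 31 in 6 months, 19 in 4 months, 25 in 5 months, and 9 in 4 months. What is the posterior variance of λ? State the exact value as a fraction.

35/576

Total count: 23 + 9 + 22 + 31 + 19 + 25 + 9 = 138.
Total exposure: 6 + 4 + 4 + 6 + 4 + 5 + 4 = 33 months.
Gamma(α, β) with Poisson data over total exposure Σt gives posterior Gamma(α+Σx, β+Σt) = Gamma(140, 48).
Posterior variance = α'/β'² = 140/2304 = 35/576.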